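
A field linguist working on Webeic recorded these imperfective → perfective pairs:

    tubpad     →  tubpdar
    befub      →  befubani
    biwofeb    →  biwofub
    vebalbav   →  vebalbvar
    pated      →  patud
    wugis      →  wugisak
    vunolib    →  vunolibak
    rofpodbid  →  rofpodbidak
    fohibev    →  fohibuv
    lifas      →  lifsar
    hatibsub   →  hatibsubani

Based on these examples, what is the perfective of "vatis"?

biwofeb and vunolib both end in -b yet inflect differently (biwofub, vunolibak), so the final letter is not what conditions the rule; the last vowel is.
"vatis" has last vowel 'i'. The stems whose last vowel is 'i' (vunolib → vunolibak, wugis → wugisak, rofpodbid → rofpodbidak) add -ak.
So vatis → vatisak.

vatisak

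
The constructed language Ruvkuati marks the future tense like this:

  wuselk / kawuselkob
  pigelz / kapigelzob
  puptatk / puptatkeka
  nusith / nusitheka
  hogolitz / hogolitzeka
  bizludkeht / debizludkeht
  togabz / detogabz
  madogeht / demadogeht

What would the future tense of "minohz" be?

deminohz

wuselk and puptatk both end in -k yet inflect differently (kawuselkob, puptatkeka), so the final letter is not what conditions the rule; the second-to-last letter is.
"minohz" has second-to-last letter 'h'. The stems whose second-to-last letter is 'h' (bizludkeht → debizludkeht, madogeht → demadogeht) add the prefix de-.
So minohz → deminohz.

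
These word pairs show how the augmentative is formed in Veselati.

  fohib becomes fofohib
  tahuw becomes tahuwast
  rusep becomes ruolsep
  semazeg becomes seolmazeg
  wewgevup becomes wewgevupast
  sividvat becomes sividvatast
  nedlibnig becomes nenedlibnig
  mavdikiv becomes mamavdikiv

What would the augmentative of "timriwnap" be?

"timriwnap" has last vowel 'a'. The one such stem in the data (sividvat → sividvatast) adds -ast, so the same rule applies.
The other patterns: stems whose last vowel is 'e' insert -ol- after the first vowel; stems whose last vowel is 'i' repeat the first consonant+vowel as a prefix.
So timriwnap → timriwnapast.

timriwnapast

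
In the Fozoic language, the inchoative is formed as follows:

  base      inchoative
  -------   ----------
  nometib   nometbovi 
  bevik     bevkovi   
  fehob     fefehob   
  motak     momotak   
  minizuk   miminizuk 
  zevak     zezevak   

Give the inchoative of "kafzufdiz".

kafzufdzovi

nometib and fehob both end in -b yet inflect differently (nometbovi, fefehob), so the final letter is not what conditions the rule; the last vowel is.
"kafzufdiz" has last vowel 'i'. The stems whose last vowel is 'i' (nometib → nometbovi, bevik → bevkovi) delete the last vowel and add -ovi.
The other pattern: stems whose last vowel is 'a', 'o' or 'u' repeat the first consonant+vowel as a prefix.
So kafzufdiz → kafzufdzovi.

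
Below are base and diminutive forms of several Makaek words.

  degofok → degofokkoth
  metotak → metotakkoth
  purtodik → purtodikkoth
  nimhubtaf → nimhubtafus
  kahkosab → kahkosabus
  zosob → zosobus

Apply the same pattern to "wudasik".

metotak and nimhubtaf both have last vowel 'a' yet inflect differently (metotakkoth, nimhubtafus), so the last vowel is not what conditions the rule; the final letter is.
"wudasik" ends in -k. The stems ending in -k (degofok → degofokkoth, metotak → metotakkoth, purtodik → purtodikkoth) double the final consonant and add -oth.
So wudasik → wudasikkoth.

wudasikkoth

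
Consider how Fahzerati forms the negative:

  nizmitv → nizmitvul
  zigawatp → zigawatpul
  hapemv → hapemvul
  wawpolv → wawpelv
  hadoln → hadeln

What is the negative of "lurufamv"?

wawpolv and nizmitv both end in -v yet inflect differently (wawpelv, nizmitvul), so the final letter is not what conditions the rule; the second-to-last letter is.
"lurufamv" has second-to-last letter 'm'. The one such stem in the data (hapemv → hapemvul) adds -ul, so the same rule applies.
So lurufamv → lurufamvul.

lurufamvul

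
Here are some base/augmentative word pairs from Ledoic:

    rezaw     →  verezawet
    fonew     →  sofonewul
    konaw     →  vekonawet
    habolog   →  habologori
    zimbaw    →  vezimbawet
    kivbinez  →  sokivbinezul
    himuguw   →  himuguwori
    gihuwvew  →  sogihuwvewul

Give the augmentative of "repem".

sorepemul

gihuwvew and zimbaw both end in -w yet inflect differently (sogihuwvewul, vezimbawet), so the final letter is not what conditions the rule; the last vowel is.
"repem" has last vowel 'e'. The stems whose last vowel is 'e' (kivbinez → sokivbinezul, gihuwvew → sogihuwvewul, fonew → sofonewul) add so- … -ul around the stem.
The other patterns: stems whose last vowel is 'a' add ve- … -et around the stem; stems whose last vowel is 'o' or 'u' add -ori.
So repem → sorepemul.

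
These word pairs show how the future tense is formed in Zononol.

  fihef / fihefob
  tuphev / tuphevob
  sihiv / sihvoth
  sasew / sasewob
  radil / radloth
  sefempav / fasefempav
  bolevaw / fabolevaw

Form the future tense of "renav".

sasew and bolevaw both end in -w yet inflect differently (sasewob, fabolevaw), so the final letter is not what conditions the rule; the last vowel is.
"renav" has last vowel 'a'. The stems whose last vowel is 'a' (bolevaw → fabolevaw, sefempav → fasefempav) add the prefix fa-.
So renav → farenav.

farenav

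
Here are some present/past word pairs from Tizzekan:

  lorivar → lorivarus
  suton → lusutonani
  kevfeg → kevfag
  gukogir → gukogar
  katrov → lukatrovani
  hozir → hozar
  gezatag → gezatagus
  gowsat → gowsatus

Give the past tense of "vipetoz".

lorivar and gukogir both end in -r yet inflect differently (lorivarus, gukogar), so the final letter is not what conditions the rule; the last vowel is.
"vipetoz" has last vowel 'o'. The stems whose last vowel is 'o' (katrov → lukatrovani, suton → lusutonani) add lu- … -ani around the stem.
The other patterns: stems whose last vowel is 'a' add -us; stems whose last vowel is 'e' or 'i' change the last vowel to 'a'.
So vipetoz → luvipetozani.

luvipetozani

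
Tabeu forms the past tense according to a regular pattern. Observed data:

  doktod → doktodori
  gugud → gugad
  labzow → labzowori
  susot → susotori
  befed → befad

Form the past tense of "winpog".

"winpog" has last vowel 'o'. The stems whose last vowel is 'o' (doktod → doktodori, labzow → labzowori, susot → susotori) add -ori.
So winpog → winpogori.

winpogori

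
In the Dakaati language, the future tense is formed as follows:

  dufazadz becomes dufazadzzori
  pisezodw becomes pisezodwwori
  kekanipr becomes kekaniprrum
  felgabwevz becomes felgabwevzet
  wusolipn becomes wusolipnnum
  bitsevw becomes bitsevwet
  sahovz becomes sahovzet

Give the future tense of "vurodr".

sahovz and dufazadz both end in -z yet inflect differently (sahovzet, dufazadzzori), so the final letter is not what conditions the rule; the second-to-last letter is.
"vurodr" has second-to-last letter 'd'. The stems whose second-to-last letter is 'd' (dufazadz → dufazadzzori, pisezodw → pisezodwwori) double the final consonant and add -ori.
The other patterns: stems whose second-to-last letter is 'v' add -et; stems whose second-to-last letter is 'p' double the final consonant and add -um.
So vurodr → vurodrrori.

vurodrrori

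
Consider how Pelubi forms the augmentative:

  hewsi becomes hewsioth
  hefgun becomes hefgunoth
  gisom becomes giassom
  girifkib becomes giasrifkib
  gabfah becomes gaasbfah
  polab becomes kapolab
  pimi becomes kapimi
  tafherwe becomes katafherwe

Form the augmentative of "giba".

girifkib and polab both end in -b yet inflect differently (giasrifkib, kapolab), so the final letter is not what conditions the rule; the first letter is.
"giba" begins with g-. The stems beginning with g- (gisom → giassom, girifkib → giasrifkib, gabfah → gaasbfah) insert -as- after the first vowel.
The other patterns: stems beginning with h- add -oth; stems beginning with p- or t- add the prefix ka-.
So giba → giasba.

giasba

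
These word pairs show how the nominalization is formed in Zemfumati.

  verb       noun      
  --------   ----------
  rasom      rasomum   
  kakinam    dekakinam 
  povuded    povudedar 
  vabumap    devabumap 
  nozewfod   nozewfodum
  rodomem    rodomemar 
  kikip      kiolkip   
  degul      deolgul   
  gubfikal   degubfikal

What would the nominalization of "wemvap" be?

rodomem and kakinam both end in -m yet inflect differently (rodomemar, dekakinam), so the final letter is not what conditions the rule; the last vowel is.
"wemvap" has last vowel 'a'. The stems whose last vowel is 'a' (kakinam → dekakinam, gubfikal → degubfikal, vabumap → devabumap) add the prefix de-.
The other patterns: stems whose last vowel is 'e' add -ar; stems whose last vowel is 'i' or 'u' insert -ol- after the first vowel; stems whose last vowel is 'o' add -um.
So wemvap → dewemvap.

dewemvap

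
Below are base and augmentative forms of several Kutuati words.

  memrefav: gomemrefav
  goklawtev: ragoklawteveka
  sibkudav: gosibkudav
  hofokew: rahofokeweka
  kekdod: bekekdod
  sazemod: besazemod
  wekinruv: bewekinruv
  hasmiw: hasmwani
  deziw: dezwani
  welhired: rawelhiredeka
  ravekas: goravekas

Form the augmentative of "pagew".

rapageweka

sazemod and welhired both end in -d yet inflect differently (besazemod, rawelhiredeka), so the final letter is not what conditions the rule; the last vowel is.
"pagew" has last vowel 'e'. The stems whose last vowel is 'e' (welhired → rawelhiredeka, goklawtev → ragoklawteveka, hofokew → rahofokeweka) add ra- … -eka around the stem.
The other patterns: stems whose last vowel is 'o' or 'u' add the prefix be-; stems whose last vowel is 'i' delete the last vowel and add -ani; stems whose last vowel is 'a' add the prefix go-.
So pagew → rapageweka.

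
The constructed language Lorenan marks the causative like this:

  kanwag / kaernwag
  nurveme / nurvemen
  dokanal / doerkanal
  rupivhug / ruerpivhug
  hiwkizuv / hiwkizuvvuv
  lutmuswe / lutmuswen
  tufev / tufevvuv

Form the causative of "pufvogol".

tufev and nurveme both have last vowel 'e' yet inflect differently (tufevvuv, nurvemen), so the last vowel is not what conditions the rule; the final letter is.
"pufvogol" ends in -l. The one such stem in the data (dokanal → doerkanal) inserts -er- after the first vowel (as do kanwag, rupivhug), so the same rule applies.
The other patterns: stems ending in -v double the final consonant and add -uv; stems ending in -e drop the final letter and add -en.
So pufvogol → puerfvogol.

puerfvogol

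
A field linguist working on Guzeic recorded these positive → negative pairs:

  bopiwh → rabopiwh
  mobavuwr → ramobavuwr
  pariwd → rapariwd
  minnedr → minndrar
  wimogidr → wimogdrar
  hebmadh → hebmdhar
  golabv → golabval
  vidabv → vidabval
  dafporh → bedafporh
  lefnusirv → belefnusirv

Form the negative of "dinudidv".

dinuddvar

mobavuwr and minnedr both end in -r yet inflect differently (ramobavuwr, minndrar), so the final letter is not what conditions the rule; the second-to-last letter is.
"dinudidv" has second-to-last letter 'd'. The stems whose second-to-last letter is 'd' (minnedr → minndrar, wimogidr → wimogdrar, hebmadh → hebmdhar) delete the last vowel and add -ar.
The other patterns: stems whose second-to-last letter is 'w' add the prefix ra-; stems whose second-to-last letter is 'b' add -al; stems whose second-to-last letter is 'r' add the prefix be-.
So dinudidv → dinuddvar.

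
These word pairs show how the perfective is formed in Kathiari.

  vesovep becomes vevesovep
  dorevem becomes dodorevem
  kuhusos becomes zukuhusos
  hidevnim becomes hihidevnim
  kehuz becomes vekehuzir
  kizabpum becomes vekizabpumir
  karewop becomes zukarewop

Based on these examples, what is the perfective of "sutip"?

"sutip" has last vowel 'i'. The one such stem in the data (hidevnim → hihidevnim) repeats the first consonant+vowel as a prefix (as do vesovep, dorevem), so the same rule applies.
The other patterns: stems whose last vowel is 'u' add ve- … -ir around the stem; stems whose last vowel is 'o' add the prefix zu-.
So sutip → susutip.

susutip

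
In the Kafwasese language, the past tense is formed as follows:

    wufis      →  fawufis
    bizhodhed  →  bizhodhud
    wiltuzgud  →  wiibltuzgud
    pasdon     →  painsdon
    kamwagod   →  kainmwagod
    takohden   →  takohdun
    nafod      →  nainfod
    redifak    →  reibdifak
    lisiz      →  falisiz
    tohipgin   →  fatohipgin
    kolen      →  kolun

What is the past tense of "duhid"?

bizhodhed and kamwagod both end in -d yet inflect differently (bizhodhud, kainmwagod), so the final letter is not what conditions the rule; the last vowel is.
"duhid" has last vowel 'i'. The stems whose last vowel is 'i' (tohipgin → fatohipgin, lisiz → falisiz, wufis → fawufis) add the prefix fa-.
So duhid → faduhid.

faduhid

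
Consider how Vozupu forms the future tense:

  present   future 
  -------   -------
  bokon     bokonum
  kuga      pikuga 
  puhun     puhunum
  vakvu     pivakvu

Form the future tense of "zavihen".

puhun and vakvu both have last vowel 'u' yet inflect differently (puhunum, pivakvu), so the last vowel is not what conditions the rule; whether the stem ends in a vowel or a consonant is.
"zavihen" ends in a consonant. The stems ending in a consonant (bokon → bokonum, puhun → puhunum) add -um.
The other pattern: stems ending in a vowel add the prefix pi-.
So zavihen → zavihenum.

zavihenum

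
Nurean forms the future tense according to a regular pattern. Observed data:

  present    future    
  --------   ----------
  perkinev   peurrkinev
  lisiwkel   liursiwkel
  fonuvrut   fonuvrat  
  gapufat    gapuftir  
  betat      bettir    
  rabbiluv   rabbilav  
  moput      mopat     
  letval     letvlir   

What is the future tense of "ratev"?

raurtev

"ratev" has last vowel 'e'. The stems whose last vowel is 'e' (perkinev → peurrkinev, lisiwkel → liursiwkel) insert -ur- after the first vowel.
So ratev → raurtev.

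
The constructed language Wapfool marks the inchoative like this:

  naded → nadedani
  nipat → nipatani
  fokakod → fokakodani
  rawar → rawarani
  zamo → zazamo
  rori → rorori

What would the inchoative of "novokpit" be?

fokakod and zamo both have last vowel 'o' yet inflect differently (fokakodani, zazamo), so the last vowel is not what conditions the rule; whether the stem ends in a vowel or a consonant is.
"novokpit" ends in a consonant. The stems ending in a consonant (naded → nadedani, nipat → nipatani, fokakod → fokakodani) add -ani.
The other pattern: stems ending in a vowel repeat the first consonant+vowel as a prefix.
So novokpit → novokpitani.

novokpitani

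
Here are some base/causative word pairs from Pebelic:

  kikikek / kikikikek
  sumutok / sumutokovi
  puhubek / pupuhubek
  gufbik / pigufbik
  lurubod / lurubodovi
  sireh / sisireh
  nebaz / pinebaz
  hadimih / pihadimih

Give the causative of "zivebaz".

pizivebaz

puhubek and sumutok both end in -k yet inflect differently (pupuhubek, sumutokovi), so the final letter is not what conditions the rule; the last vowel is.
"zivebaz" has last vowel 'a'. The one such stem in the data (nebaz → pinebaz) adds the prefix pi-, so the same rule applies.
The other patterns: stems whose last vowel is 'e' repeat the first consonant+vowel as a prefix; stems whose last vowel is 'o' add -ovi.
So zivebaz → pizivebaz.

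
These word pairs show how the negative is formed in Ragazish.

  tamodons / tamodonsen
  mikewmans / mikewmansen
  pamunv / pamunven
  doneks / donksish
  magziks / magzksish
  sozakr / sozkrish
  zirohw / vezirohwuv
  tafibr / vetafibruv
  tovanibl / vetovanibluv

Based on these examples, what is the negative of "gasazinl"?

gasazinlen

tamodons and doneks both end in -s yet inflect differently (tamodonsen, donksish), so the final letter is not what conditions the rule; the second-to-last letter is.
"gasazinl" has second-to-last letter 'n'. The stems whose second-to-last letter is 'n' (tamodons → tamodonsen, mikewmans → mikewmansen, pamunv → pamunven) add -en.
The other patterns: stems whose second-to-last letter is 'k' delete the last vowel and add -ish; stems whose second-to-last letter is 'b' or 'h' add ve- … -uv around the stem.
So gasazinl → gasazinlen.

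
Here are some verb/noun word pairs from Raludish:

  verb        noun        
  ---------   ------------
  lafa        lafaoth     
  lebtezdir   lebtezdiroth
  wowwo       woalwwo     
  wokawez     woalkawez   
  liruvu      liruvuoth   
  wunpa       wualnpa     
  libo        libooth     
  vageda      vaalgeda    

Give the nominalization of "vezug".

vealzug

"vezug" begins with v-. The one such stem in the data (vageda → vaalgeda) inserts -al- after the first vowel (as do wowwo, wunpa), so the same rule applies.
The other pattern: stems beginning with l- add -oth.
So vezug → vealzug.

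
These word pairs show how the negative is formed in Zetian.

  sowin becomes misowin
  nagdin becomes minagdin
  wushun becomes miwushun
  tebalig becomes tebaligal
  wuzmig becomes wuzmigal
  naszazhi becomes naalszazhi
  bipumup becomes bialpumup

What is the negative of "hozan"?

sowin and tebalig both have last vowel 'i' yet inflect differently (misowin, tebaligal), so the last vowel is not what conditions the rule; the final letter is.
"hozan" ends in -n. The stems ending in -n (sowin → misowin, nagdin → minagdin, wushun → miwushun) add the prefix mi-.
So hozan → mihozan.

mihozan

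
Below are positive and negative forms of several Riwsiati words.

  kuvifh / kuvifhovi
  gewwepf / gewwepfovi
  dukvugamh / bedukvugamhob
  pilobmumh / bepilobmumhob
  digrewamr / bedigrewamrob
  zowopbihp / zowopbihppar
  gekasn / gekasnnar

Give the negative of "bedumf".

"bedumf" has second-to-last letter 'm'. The stems whose second-to-last letter is 'm' (dukvugamh → bedukvugamhob, pilobmumh → bepilobmumhob, digrewamr → bedigrewamrob) add be- … -ob around the stem.
The other patterns: stems whose second-to-last letter is 'f' or 'p' add -ovi; stems whose second-to-last letter is 'h' or 's' double the final consonant and add -ar.
So bedumf → bebedumfob.

bebedumfob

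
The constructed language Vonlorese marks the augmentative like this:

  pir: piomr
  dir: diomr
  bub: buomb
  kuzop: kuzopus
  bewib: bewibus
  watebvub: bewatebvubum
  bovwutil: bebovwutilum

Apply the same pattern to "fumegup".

befumegupum

bub and bewib both end in -b yet inflect differently (buomb, bewibus), so the final letter is not what conditions the rule; the number of vowels is.
"fumegup" has 3 vowels. The stems with 3 vowels (watebvub → bewatebvubum, bovwutil → bebovwutilum) add be- … -um around the stem.
The other patterns: stems with 1 vowel insert -om- after the first vowel; stems with 2 vowels add -us.
So fumegup → befumegupum.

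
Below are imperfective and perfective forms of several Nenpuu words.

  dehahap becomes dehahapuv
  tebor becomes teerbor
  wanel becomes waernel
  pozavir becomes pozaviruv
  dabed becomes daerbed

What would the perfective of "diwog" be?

dierwog

pozavir and tebor both end in -r yet inflect differently (pozaviruv, teerbor), so the final letter is not what conditions the rule; the number of vowels is.
"diwog" has 2 vowels. The stems with 2 vowels (wanel → waernel, dabed → daerbed, tebor → teerbor) insert -er- after the first vowel.
The other pattern: stems with 3 vowels add -uv.
So diwog → dierwog.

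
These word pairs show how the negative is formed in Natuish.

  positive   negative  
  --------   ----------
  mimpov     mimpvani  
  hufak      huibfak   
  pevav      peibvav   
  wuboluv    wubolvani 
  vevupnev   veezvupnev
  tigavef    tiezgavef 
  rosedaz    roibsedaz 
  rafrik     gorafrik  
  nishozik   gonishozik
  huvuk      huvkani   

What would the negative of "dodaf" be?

doibdaf

"dodaf" has last vowel 'a'. The stems whose last vowel is 'a' (hufak → huibfak, rosedaz → roibsedaz, pevav → peibvav) insert -ib- after the first vowel.
The other patterns: stems whose last vowel is 'e' insert -ez- after the first vowel; stems whose last vowel is 'o' or 'u' delete the last vowel and add -ani; stems whose last vowel is 'i' add the prefix go-.
So dodaf → doibdaf.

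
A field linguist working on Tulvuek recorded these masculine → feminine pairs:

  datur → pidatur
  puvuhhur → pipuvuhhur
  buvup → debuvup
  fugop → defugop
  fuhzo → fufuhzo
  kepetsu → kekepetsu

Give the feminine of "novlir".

pinovlir

datur and buvup both have last vowel 'u' yet inflect differently (pidatur, debuvup), so the last vowel is not what conditions the rule; the final letter is.
"novlir" ends in -r. The stems ending in -r (datur → pidatur, puvuhhur → pipuvuhhur) add the prefix pi-.
The other patterns: stems ending in -p add the prefix de-; stems ending in -o or -u repeat the first consonant+vowel as a prefix.
So novlir → pinovlir.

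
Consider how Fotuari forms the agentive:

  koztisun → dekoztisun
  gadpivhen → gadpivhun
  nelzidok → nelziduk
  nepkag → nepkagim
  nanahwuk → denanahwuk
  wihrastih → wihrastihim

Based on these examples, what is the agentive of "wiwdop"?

"wiwdop" has last vowel 'o'. The one such stem in the data (nelzidok → nelziduk) changes the last vowel to 'u' (as does gadpivhen), so the same rule applies.
So wiwdop → wiwdup.

wiwdup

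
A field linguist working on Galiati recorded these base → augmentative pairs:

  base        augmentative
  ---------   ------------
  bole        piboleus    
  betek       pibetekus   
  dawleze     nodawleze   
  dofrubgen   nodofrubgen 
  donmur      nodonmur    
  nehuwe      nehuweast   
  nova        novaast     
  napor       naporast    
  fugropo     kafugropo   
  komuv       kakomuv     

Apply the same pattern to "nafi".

"nafi" begins with n-. The stems beginning with n- (nehuwe → nehuweast, nova → novaast, napor → naporast) add -ast.
So nafi → nafiast.

nafiast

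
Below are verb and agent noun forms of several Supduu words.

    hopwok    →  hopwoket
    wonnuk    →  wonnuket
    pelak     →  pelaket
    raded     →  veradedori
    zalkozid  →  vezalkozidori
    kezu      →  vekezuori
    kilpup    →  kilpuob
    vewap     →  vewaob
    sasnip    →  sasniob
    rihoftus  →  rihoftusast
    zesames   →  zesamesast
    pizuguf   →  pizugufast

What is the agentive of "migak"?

migaket

wonnuk and kezu both have last vowel 'u' yet inflect differently (wonnuket, vekezuori), so the last vowel is not what conditions the rule; the final letter is.
"migak" ends in -k. The stems ending in -k (hopwok → hopwoket, wonnuk → wonnuket, pelak → pelaket) add -et.
So migak → migaket.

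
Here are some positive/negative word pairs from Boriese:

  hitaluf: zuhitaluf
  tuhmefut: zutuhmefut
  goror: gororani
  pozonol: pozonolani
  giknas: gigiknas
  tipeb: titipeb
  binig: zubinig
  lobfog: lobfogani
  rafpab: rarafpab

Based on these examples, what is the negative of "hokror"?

"hokror" has last vowel 'o'. The stems whose last vowel is 'o' (pozonol → pozonolani, goror → gororani, lobfog → lobfogani) add -ani.
So hokror → hokrorani.

hokrorani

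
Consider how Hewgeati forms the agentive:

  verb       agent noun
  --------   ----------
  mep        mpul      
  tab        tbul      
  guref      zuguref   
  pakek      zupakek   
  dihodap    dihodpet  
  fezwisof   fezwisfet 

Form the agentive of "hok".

hkul

"hok" has 1 vowel. The stems with 1 vowel (mep → mpul, tab → tbul) delete the last vowel and add -ul.
The other patterns: stems with 2 vowels add the prefix zu-; stems with 3 vowels delete the last vowel and add -et.
So hok → hkul.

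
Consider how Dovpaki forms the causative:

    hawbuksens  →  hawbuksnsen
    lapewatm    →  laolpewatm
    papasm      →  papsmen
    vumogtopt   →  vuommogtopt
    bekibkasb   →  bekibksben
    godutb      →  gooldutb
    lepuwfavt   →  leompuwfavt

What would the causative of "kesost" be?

godutb and bekibkasb both end in -b yet inflect differently (gooldutb, bekibksben), so the final letter is not what conditions the rule; the second-to-last letter is.
"kesost" has second-to-last letter 's'. The stems whose second-to-last letter is 's' (bekibkasb → bekibksben, papasm → papsmen) delete the last vowel and add -en.
So kesost → kessten.

kessten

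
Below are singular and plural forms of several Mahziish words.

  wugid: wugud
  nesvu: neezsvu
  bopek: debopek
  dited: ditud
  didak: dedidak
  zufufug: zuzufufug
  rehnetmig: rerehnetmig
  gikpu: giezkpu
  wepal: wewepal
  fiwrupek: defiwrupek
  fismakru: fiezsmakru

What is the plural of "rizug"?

"rizug" ends in -g. The stems ending in -g (zufufug → zuzufufug, rehnetmig → rerehnetmig) repeat the first consonant+vowel as a prefix.
The other patterns: stems ending in -u insert -ez- after the first vowel; stems ending in -k add the prefix de-; stems ending in -d change the last vowel to 'u'.
So rizug → ririzug.

ririzug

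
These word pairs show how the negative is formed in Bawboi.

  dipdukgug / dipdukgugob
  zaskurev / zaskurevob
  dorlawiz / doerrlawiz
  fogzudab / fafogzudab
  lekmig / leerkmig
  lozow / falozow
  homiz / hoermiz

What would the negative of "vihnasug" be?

dipdukgug and lekmig both end in -g yet inflect differently (dipdukgugob, leerkmig), so the final letter is not what conditions the rule; the last vowel is.
"vihnasug" has last vowel 'u'. The one such stem in the data (dipdukgug → dipdukgugob) adds -ob, so the same rule applies.
The other patterns: stems whose last vowel is 'a' or 'o' add the prefix fa-; stems whose last vowel is 'i' insert -er- after the first vowel.
So vihnasug → vihnasugob.

vihnasugob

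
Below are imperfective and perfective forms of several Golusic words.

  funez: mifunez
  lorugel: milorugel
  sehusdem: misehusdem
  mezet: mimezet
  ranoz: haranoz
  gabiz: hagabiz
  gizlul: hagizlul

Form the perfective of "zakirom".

hazakirom

funez and ranoz both end in -z yet inflect differently (mifunez, haranoz), so the final letter is not what conditions the rule; the last vowel is.
"zakirom" has last vowel 'o'. The one such stem in the data (ranoz → haranoz) adds the prefix ha-, so the same rule applies.
The other pattern: stems whose last vowel is 'e' add the prefix mi-.
So zakirom → hazakirom.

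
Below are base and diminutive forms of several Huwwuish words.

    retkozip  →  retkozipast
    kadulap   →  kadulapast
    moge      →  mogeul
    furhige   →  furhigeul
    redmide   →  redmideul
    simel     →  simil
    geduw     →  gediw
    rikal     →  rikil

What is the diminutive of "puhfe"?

puhfeul

moge and simel both have last vowel 'e' yet inflect differently (mogeul, simil), so the last vowel is not what conditions the rule; the final letter is.
"puhfe" ends in -e. The stems ending in -e (moge → mogeul, furhige → furhigeul, redmide → redmideul) add -ul.
So puhfe → puhfeul.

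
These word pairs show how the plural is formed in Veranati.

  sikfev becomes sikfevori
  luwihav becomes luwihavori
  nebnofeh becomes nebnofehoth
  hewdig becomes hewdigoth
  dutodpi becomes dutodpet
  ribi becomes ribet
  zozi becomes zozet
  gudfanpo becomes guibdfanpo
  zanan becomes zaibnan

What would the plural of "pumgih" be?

pumgihoth

sikfev and nebnofeh both have last vowel 'e' yet inflect differently (sikfevori, nebnofehoth), so the last vowel is not what conditions the rule; the final letter is.
"pumgih" ends in -h. The one such stem in the data (nebnofeh → nebnofehoth) adds -oth, so the same rule applies.
So pumgih → pumgihoth.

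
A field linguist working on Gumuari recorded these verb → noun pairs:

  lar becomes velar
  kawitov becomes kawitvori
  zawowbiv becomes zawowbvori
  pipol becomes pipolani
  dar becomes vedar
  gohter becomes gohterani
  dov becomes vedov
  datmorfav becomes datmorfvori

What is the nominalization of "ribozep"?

lar and gohter both end in -r yet inflect differently (velar, gohterani), so the final letter is not what conditions the rule; the number of vowels is.
"ribozep" has 3 vowels. The stems with 3 vowels (zawowbiv → zawowbvori, datmorfav → datmorfvori, kawitov → kawitvori) delete the last vowel and add -ori.
So ribozep → ribozpori.

ribozpori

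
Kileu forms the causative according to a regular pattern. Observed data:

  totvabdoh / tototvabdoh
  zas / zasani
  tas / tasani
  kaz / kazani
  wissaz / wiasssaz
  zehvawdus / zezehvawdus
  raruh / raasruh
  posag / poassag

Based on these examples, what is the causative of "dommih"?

kaz and wissaz both end in -z yet inflect differently (kazani, wiasssaz), so the final letter is not what conditions the rule; the number of vowels is.
"dommih" has 2 vowels. The stems with 2 vowels (raruh → raasruh, wissaz → wiasssaz, posag → poassag) insert -as- after the first vowel.
The other patterns: stems with 1 vowel add -ani; stems with 3 vowels repeat the first consonant+vowel as a prefix.
So dommih → doasmmih.

doasmmih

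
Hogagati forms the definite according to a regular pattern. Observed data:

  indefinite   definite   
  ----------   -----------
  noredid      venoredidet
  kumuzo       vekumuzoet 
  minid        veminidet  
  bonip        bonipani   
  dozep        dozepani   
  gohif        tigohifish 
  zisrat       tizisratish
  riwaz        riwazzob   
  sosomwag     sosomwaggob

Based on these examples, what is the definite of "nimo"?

noredid and bonip both have last vowel 'i' yet inflect differently (venoredidet, bonipani), so the last vowel is not what conditions the rule; the final letter is.
"nimo" ends in -o. The one such stem in the data (kumuzo → vekumuzoet) adds ve- … -et around the stem, so the same rule applies.
The other patterns: stems ending in -p add -ani; stems ending in -f or -t add ti- … -ish around the stem; stems ending in -g or -z double the final consonant and add -ob.
So nimo → venimoet.

venimoet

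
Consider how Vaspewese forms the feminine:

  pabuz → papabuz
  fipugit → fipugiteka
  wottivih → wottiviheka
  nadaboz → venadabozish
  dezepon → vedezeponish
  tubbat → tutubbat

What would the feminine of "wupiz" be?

fipugit and tubbat both end in -t yet inflect differently (fipugiteka, tutubbat), so the final letter is not what conditions the rule; the last vowel is.
"wupiz" has last vowel 'i'. The stems whose last vowel is 'i' (fipugit → fipugiteka, wottivih → wottiviheka) add -eka.
The other patterns: stems whose last vowel is 'o' add ve- … -ish around the stem; stems whose last vowel is 'a' or 'u' repeat the first consonant+vowel as a prefix.
So wupiz → wupizeka.

wupizeka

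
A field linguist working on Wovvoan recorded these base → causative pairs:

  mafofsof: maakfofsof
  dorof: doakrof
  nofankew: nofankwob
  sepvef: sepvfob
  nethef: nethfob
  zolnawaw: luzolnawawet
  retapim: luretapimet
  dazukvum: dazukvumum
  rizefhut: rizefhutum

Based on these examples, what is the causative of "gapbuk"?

"gapbuk" has last vowel 'u'. The stems whose last vowel is 'u' (dazukvum → dazukvumum, rizefhut → rizefhutum) add -um.
The other patterns: stems whose last vowel is 'o' insert -ak- after the first vowel; stems whose last vowel is 'e' delete the last vowel and add -ob; stems whose last vowel is 'a' or 'i' add lu- … -et around the stem.
So gapbuk → gapbukum.

gapbukum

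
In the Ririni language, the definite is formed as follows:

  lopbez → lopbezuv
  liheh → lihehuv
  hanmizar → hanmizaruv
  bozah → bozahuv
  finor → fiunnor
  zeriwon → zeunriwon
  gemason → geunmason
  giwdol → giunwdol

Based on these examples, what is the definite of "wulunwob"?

wuunlunwob

"wulunwob" has last vowel 'o'. The stems whose last vowel is 'o' (giwdol → giunwdol, gemason → geunmason, zeriwon → zeunriwon) insert -un- after the first vowel.
The other pattern: stems whose last vowel is 'a' or 'e' add -uv.
So wulunwob → wuunlunwob.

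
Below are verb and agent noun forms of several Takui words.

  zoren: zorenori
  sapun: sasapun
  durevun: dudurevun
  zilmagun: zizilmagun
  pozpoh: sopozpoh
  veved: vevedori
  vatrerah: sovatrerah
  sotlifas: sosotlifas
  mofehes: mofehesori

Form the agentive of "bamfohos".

sobamfohos

"bamfohos" has last vowel 'o'. The one such stem in the data (pozpoh → sopozpoh) adds the prefix so-, so the same rule applies.
So bamfohos → sobamfohos.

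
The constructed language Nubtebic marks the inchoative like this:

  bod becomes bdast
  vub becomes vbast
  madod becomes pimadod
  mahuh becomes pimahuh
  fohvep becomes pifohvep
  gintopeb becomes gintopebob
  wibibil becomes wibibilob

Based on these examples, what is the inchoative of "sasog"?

pisasog

"sasog" has 2 vowels. The stems with 2 vowels (madod → pimadod, mahuh → pimahuh, fohvep → pifohvep) add the prefix pi-.
The other patterns: stems with 1 vowel delete the last vowel and add -ast; stems with 3 vowels add -ob.
So sasog → pisasog.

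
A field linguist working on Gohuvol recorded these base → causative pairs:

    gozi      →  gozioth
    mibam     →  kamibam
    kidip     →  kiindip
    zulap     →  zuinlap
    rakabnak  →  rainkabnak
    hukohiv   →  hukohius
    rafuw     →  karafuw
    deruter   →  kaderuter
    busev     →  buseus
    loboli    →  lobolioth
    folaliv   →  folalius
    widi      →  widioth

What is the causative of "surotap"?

"surotap" ends in -p. The stems ending in -p (zulap → zuinlap, kidip → kiindip) insert -in- after the first vowel.
So surotap → suinrotap.

suinrotap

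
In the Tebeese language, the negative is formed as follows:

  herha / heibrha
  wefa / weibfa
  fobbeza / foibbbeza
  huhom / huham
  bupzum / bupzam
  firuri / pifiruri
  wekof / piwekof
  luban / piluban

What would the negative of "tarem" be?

huhom and wekof both have last vowel 'o' yet inflect differently (huham, piwekof), so the last vowel is not what conditions the rule; the final letter is.
"tarem" ends in -m. The stems ending in -m (huhom → huham, bupzum → bupzam) change the last vowel to 'a'.
The other patterns: stems ending in -a insert -ib- after the first vowel; stems ending in -f, -i or -n add the prefix pi-.
So tarem → taram.

taram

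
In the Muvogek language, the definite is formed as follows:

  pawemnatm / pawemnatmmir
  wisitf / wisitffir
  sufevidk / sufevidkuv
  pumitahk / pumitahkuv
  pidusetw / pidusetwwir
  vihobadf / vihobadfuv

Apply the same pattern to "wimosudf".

"wimosudf" has second-to-last letter 'd'. The stems whose second-to-last letter is 'd' (vihobadf → vihobadfuv, sufevidk → sufevidkuv) add -uv.
The other pattern: stems whose second-to-last letter is 't' double the final consonant and add -ir.
So wimosudf → wimosudfuv.

wimosudfuv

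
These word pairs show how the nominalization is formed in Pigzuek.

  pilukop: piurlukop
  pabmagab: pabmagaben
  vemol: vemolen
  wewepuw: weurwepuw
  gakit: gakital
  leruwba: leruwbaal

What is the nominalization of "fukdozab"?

leruwba and pabmagab both have last vowel 'a' yet inflect differently (leruwbaal, pabmagaben), so the last vowel is not what conditions the rule; the final letter is.
"fukdozab" ends in -b. The one such stem in the data (pabmagab → pabmagaben) adds -en, so the same rule applies.
The other patterns: stems ending in -a or -t add -al; stems ending in -p or -w insert -ur- after the first vowel.
So fukdozab → fukdozaben.

fukdozaben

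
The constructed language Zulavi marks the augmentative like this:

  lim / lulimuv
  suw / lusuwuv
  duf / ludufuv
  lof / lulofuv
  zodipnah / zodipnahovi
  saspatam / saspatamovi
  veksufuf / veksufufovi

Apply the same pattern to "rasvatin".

rasvatinovi

lim and saspatam both end in -m yet inflect differently (lulimuv, saspatamovi), so the final letter is not what conditions the rule; the number of vowels is.
"rasvatin" has 3 vowels. The stems with 3 vowels (zodipnah → zodipnahovi, saspatam → saspatamovi, veksufuf → veksufufovi) add -ovi.
So rasvatin → rasvatinovi.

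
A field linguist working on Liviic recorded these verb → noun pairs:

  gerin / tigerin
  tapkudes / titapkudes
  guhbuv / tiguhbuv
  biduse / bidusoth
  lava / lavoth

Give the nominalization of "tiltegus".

titiltegus

"tiltegus" ends in a consonant. The stems ending in a consonant (gerin → tigerin, tapkudes → titapkudes, guhbuv → tiguhbuv) add the prefix ti-.
So tiltegus → titiltegus.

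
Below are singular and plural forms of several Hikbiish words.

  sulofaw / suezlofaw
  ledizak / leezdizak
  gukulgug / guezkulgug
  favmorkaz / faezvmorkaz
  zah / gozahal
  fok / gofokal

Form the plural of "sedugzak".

seezdugzak

"sedugzak" has 3 vowels. The stems with 3 vowels (sulofaw → suezlofaw, ledizak → leezdizak, gukulgug → guezkulgug) insert -ez- after the first vowel.
The other pattern: stems with 1 vowel add go- … -al around the stem.
So sedugzak → seezdugzak.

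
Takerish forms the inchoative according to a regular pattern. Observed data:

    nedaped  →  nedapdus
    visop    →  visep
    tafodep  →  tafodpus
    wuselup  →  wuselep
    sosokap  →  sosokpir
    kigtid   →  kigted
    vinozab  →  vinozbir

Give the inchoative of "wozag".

wozgir

sosokap and tafodep both end in -p yet inflect differently (sosokpir, tafodpus), so the final letter is not what conditions the rule; the last vowel is.
"wozag" has last vowel 'a'. The stems whose last vowel is 'a' (sosokap → sosokpir, vinozab → vinozbir) delete the last vowel and add -ir.
The other patterns: stems whose last vowel is 'e' delete the last vowel and add -us; stems whose last vowel is 'i', 'o' or 'u' change the last vowel to 'e'.
So wozag → wozgir.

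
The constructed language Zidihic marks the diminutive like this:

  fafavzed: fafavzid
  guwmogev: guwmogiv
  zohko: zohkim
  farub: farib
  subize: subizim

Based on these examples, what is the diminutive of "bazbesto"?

bazbestim

fafavzed and subize both have last vowel 'e' yet inflect differently (fafavzid, subizim), so the last vowel is not what conditions the rule; whether the stem ends in a vowel or a consonant is.
"bazbesto" ends in a vowel. The stems ending in a vowel (subize → subizim, zohko → zohkim) drop the final letter and add -im.
The other pattern: stems ending in a consonant change the last vowel to 'i'.
So bazbesto → bazbestim.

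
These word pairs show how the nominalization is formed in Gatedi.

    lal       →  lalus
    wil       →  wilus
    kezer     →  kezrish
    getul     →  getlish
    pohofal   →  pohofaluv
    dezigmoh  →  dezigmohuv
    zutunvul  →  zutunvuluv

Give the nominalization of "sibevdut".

sibevdutuv

lal and getul both end in -l yet inflect differently (lalus, getlish), so the final letter is not what conditions the rule; the number of vowels is.
"sibevdut" has 3 vowels. The stems with 3 vowels (pohofal → pohofaluv, dezigmoh → dezigmohuv, zutunvul → zutunvuluv) add -uv.
The other patterns: stems with 1 vowel add -us; stems with 2 vowels delete the last vowel and add -ish.
So sibevdut → sibevdutuv.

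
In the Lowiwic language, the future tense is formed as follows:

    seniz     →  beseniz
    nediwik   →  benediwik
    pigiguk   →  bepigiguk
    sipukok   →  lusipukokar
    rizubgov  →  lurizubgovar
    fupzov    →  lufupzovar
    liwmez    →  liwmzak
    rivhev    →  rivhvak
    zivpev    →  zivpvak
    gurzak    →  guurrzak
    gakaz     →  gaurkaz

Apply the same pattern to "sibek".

"sibek" has last vowel 'e'. The stems whose last vowel is 'e' (liwmez → liwmzak, rivhev → rivhvak, zivpev → zivpvak) delete the last vowel and add -ak.
The other patterns: stems whose last vowel is 'i' or 'u' add the prefix be-; stems whose last vowel is 'o' add lu- … -ar around the stem; stems whose last vowel is 'a' insert -ur- after the first vowel.
So sibek → sibkak.

sibkak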